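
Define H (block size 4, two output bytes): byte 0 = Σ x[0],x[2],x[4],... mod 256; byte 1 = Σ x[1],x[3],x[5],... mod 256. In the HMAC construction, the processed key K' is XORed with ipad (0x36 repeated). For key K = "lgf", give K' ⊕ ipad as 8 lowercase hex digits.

Key "lgf" = 6c 67 66 is 3 bytes ≤ B = 4; zero-pad to 4 bytes: K' = 6c 67 66 00.
XOR each byte with 0x36: 6c⊕36=5a, 67⊕36=51, 66⊕36=50, 00⊕36=36.

5a515036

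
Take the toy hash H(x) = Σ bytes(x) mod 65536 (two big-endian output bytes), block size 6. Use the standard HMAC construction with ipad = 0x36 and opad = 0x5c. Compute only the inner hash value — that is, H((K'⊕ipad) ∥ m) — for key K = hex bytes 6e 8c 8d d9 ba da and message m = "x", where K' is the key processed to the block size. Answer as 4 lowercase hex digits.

Key hex bytes 6e 8c 8d d9 ba da is exactly B = 6 bytes: K' = 6e 8c 8d d9 ba da.
K' ⊕ ipad = 58 ba bb ef 8c ec.
Inner input = 58 ba bb ef 8c ec ∥ 78.
Inner hash: sum = 88+186+187+239+140+236+120 = 1196 → 04 ac.

04ac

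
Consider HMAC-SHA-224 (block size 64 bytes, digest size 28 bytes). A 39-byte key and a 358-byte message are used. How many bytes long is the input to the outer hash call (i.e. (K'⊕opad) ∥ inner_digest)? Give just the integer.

Key is 39 ≤ 64 bytes, zero-padded: |K'| = 64.
Outer input = (K'⊕opad) ∥ H(inner) → 64 + 28 = 92 bytes.

92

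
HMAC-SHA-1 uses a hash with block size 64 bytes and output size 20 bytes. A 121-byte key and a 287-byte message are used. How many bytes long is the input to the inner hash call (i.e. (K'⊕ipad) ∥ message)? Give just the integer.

Key is 121 > 64 bytes, so it is hashed to 20 bytes then zero-padded to 64: |K'| = 64.
Inner input = (K'⊕ipad) ∥ m → 64 + 287 = 351 bytes.

351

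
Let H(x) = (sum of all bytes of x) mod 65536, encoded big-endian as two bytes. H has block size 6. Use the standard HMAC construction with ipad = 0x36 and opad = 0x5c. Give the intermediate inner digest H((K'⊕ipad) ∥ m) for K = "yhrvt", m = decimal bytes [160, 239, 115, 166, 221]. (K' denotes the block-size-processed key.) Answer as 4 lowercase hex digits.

052e

Key "yhrvt" = 79 68 72 76 74 is 5 bytes ≤ B = 6; zero-pad to 6 bytes: K' = 79 68 72 76 74 00.
K' ⊕ ipad = 4f 5e 44 40 42 36.
Inner input = 4f 5e 44 40 42 36 ∥ a0 ef 73 a6 dd.
Inner hash: sum = 79+94+68+64+66+54+160+239+115+166+221 = 1326 → 05 2e.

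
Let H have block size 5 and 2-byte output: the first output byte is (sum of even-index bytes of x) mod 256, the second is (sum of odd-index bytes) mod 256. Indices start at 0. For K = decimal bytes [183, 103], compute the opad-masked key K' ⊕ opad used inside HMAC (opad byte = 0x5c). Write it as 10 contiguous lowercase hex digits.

Key decimal bytes [183, 103] = b7 67 is 2 bytes ≤ B = 5; zero-pad to 5 bytes: K' = b7 67 00 00 00.
XOR each byte with 0x5c: b7⊕5c=eb, 67⊕5c=3b, 00⊕5c=5c, 00⊕5c=5c, 00⊕5c=5c.

eb3b5c5c5c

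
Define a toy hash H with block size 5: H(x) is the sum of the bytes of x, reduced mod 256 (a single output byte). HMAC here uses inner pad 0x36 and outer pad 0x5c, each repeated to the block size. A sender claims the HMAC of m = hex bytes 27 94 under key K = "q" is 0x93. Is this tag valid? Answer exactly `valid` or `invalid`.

invalid

Key "q" = 71 is 1 byte ≤ B = 5; zero-pad to 5 bytes: K' = 71 00 00 00 00.
K' ⊕ ipad = 47 36 36 36 36; K' ⊕ opad = 2d 5c 5c 5c 5c.
Inner hash: sum = 71+54+54+54+54+39+148 = 474; mod 256 = 218 → da.
Outer hash (recomputed tag): sum = 45+92+92+92+92+218 = 631; mod 256 = 119 → 77.
Recomputed tag = 77; claimed = 93 → mismatch.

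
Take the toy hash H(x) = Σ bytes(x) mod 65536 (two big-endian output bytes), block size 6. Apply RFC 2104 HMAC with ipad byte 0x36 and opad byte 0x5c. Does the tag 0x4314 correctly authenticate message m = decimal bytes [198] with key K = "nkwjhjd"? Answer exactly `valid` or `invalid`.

invalid

Key "nkwjhjd" = 6e 6b 77 6a 68 6a 64 is 7 bytes > B = 6, so hash it first: H(key) = 02 f0, then zero-pad to 6 bytes: K' = 02 f0 00 00 00 00.
K' ⊕ ipad = 34 c6 36 36 36 36; K' ⊕ opad = 5e ac 5c 5c 5c 5c.
Inner hash: sum = 52+198+54+54+54+54+198 = 664 → 02 98.
Outer hash (recomputed tag): sum = 94+172+92+92+92+92+2+152 = 788 → 03 14.
Recomputed tag = 0314; claimed = 4314 → mismatch.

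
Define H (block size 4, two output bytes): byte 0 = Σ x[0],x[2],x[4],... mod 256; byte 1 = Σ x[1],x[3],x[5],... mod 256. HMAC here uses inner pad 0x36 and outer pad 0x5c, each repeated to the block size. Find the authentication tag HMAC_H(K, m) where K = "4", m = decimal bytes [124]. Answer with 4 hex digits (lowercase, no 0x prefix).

Key "4" = 34 is 1 byte ≤ B = 4; zero-pad to 4 bytes: K' = 34 00 00 00.
K' ⊕ ipad = 02 36 36 36.  K' ⊕ opad = 68 5c 5c 5c.
Inner input = (K'⊕ipad) ∥ m = 02 36 36 36 ∥ 7c.
Inner hash: even-index sum = 180 mod 256 = 180; odd-index sum = 108 mod 256 = 108 → b4 6c.
Outer input = (K'⊕opad) ∥ inner = 68 5c 5c 5c ∥ b4 6c.
Outer hash (tag): even-index sum = 376 mod 256 = 120; odd-index sum = 292 mod 256 = 36 → 78 24.

7824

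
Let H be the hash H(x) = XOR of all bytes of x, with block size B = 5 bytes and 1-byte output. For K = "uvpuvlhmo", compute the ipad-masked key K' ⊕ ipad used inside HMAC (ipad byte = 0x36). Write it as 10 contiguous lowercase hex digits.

Key "uvpuvlhmo" = 75 76 70 75 76 6c 68 6d 6f is 9 bytes > B = 5, so hash it first: H(key) = 76, then zero-pad to 5 bytes: K' = 76 00 00 00 00.
XOR each byte with 0x36: 76⊕36=40, 00⊕36=36, 00⊕36=36, 00⊕36=36, 00⊕36=36.

4036363636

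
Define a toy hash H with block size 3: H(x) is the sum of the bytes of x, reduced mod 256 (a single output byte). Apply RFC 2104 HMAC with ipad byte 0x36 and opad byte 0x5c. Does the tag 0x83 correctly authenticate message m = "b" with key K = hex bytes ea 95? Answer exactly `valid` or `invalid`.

invalid

Key hex bytes ea 95 is 2 bytes ≤ B = 3; zero-pad to 3 bytes: K' = ea 95 00.
K' ⊕ ipad = dc a3 36; K' ⊕ opad = b6 c9 5c.
Inner hash: sum = 220+163+54+98 = 535; mod 256 = 23 → 17.
Outer hash (recomputed tag): sum = 182+201+92+23 = 498; mod 256 = 242 → f2.
Recomputed tag = f2; claimed = 83 → mismatch.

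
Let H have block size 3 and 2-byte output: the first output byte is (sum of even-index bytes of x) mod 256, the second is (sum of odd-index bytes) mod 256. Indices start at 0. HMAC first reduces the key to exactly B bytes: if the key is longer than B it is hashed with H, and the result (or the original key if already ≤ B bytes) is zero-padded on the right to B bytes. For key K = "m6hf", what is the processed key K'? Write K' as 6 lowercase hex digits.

|K| = 4 > B = 3, so first hash the key.
H(K): even-index sum = 213 mod 256 = 213; odd-index sum = 156 mod 256 = 156 → d5 9c.
Zero-pad H(K) = d5 9c to 3 bytes: K' = d5 9c 00.

d59c00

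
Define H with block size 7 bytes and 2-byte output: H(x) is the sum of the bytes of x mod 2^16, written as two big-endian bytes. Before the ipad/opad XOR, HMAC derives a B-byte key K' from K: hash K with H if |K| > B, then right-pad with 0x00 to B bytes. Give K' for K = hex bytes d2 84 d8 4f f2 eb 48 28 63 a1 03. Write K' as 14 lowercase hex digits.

|K| = 11 > B = 7, so first hash the key.
H(K): sum = 210+132+216+79+242+235+72+40+99+161+3 = 1489 → 05 d1.
Zero-pad H(K) = 05 d1 to 7 bytes: K' = 05 d1 00 00 00 00 00.

05d10000000000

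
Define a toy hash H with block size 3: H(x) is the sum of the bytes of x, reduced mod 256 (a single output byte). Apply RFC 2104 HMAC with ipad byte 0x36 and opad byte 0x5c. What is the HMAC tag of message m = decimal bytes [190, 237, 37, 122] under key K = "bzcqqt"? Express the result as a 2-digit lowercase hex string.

da

Key "bzcqqt" = 62 7a 63 71 71 74 is 6 bytes > B = 3, so hash it first: H(key) = 95, then zero-pad to 3 bytes: K' = 95 00 00.
K' ⊕ ipad = a3 36 36.  K' ⊕ opad = c9 5c 5c.
Inner input = (K'⊕ipad) ∥ m = a3 36 36 ∥ be ed 25 7a.
Inner hash: sum = 163+54+54+190+237+37+122 = 857; mod 256 = 89 → 59.
Outer input = (K'⊕opad) ∥ inner = c9 5c 5c ∥ 59.
Outer hash (tag): sum = 201+92+92+89 = 474; mod 256 = 218 → da.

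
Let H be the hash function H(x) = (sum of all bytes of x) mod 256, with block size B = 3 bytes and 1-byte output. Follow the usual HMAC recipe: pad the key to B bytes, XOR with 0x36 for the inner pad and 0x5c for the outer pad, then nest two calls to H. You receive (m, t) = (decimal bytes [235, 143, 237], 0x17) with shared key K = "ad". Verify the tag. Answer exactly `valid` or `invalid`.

valid

Key "ad" = 61 64 is 2 bytes ≤ B = 3; zero-pad to 3 bytes: K' = 61 64 00.
K' ⊕ ipad = 57 52 36; K' ⊕ opad = 3d 38 5c.
Inner hash: sum = 87+82+54+235+143+237 = 838; mod 256 = 70 → 46.
Outer hash (recomputed tag): sum = 61+56+92+70 = 279; mod 256 = 23 → 17.
Recomputed tag = 17; claimed = 17 → match.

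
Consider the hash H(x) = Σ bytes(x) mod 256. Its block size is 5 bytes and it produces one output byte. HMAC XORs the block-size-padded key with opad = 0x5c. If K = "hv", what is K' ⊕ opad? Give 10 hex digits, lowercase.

342a5c5c5c

Key "hv" = 68 76 is 2 bytes ≤ B = 5; zero-pad to 5 bytes: K' = 68 76 00 00 00.
XOR each byte with 0x5c: 68⊕5c=34, 76⊕5c=2a, 00⊕5c=5c, 00⊕5c=5c, 00⊕5c=5c.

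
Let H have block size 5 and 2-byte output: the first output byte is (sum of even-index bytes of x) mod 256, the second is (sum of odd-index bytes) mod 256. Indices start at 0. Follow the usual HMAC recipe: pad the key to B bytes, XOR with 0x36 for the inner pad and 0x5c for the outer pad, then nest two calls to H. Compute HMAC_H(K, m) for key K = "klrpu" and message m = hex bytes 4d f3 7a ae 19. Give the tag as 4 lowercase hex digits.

0ee1

Key "klrpu" = 6b 6c 72 70 75 is exactly B = 5 bytes: K' = 6b 6c 72 70 75.
K' ⊕ ipad = 5d 5a 44 46 43.  K' ⊕ opad = 37 30 2e 2c 29.
Inner input = (K'⊕ipad) ∥ m = 5d 5a 44 46 43 ∥ 4d f3 7a ae 19.
Inner hash: even-index sum = 645 mod 256 = 133; odd-index sum = 384 mod 256 = 128 → 85 80.
Outer input = (K'⊕opad) ∥ inner = 37 30 2e 2c 29 ∥ 85 80.
Outer hash (tag): even-index sum = 270 mod 256 = 14; odd-index sum = 225 mod 256 = 225 → 0e e1.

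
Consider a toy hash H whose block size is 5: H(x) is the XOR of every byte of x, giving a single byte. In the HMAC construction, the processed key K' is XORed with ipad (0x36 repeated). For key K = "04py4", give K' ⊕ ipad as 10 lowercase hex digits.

Key "04py4" = 30 34 70 79 34 is exactly B = 5 bytes: K' = 30 34 70 79 34.
XOR each byte with 0x36: 30⊕36=06, 34⊕36=02, 70⊕36=46, 79⊕36=4f, 34⊕36=02.

0602464f02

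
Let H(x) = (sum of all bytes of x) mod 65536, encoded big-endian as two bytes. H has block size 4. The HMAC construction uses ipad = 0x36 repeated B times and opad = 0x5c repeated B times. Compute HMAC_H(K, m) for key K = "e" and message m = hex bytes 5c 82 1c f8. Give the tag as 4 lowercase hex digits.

Key "e" = 65 is 1 byte ≤ B = 4; zero-pad to 4 bytes: K' = 65 00 00 00.
K' ⊕ ipad = 53 36 36 36.  K' ⊕ opad = 39 5c 5c 5c.
Inner input = (K'⊕ipad) ∥ m = 53 36 36 36 ∥ 5c 82 1c f8.
Inner hash: sum = 83+54+54+54+92+130+28+248 = 743 → 02 e7.
Outer input = (K'⊕opad) ∥ inner = 39 5c 5c 5c ∥ 02 e7.
Outer hash (tag): sum = 57+92+92+92+2+231 = 566 → 02 36.

0236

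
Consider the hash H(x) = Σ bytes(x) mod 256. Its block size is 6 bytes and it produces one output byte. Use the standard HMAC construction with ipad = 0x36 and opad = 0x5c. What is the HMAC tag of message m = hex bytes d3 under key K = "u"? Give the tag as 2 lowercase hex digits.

19

Key "u" = 75 is 1 byte ≤ B = 6; zero-pad to 6 bytes: K' = 75 00 00 00 00 00.
K' ⊕ ipad = 43 36 36 36 36 36.  K' ⊕ opad = 29 5c 5c 5c 5c 5c.
Inner input = (K'⊕ipad) ∥ m = 43 36 36 36 36 36 ∥ d3.
Inner hash: sum = 67+54+54+54+54+54+211 = 548; mod 256 = 36 → 24.
Outer input = (K'⊕opad) ∥ inner = 29 5c 5c 5c 5c 5c ∥ 24.
Outer hash (tag): sum = 41+92+92+92+92+92+36 = 537; mod 256 = 25 → 19.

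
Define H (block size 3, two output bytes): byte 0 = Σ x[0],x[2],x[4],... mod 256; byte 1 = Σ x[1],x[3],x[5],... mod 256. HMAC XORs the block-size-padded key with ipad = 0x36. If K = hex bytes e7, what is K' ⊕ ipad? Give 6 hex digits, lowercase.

Key hex bytes e7 is 1 byte ≤ B = 3; zero-pad to 3 bytes: K' = e7 00 00.
XOR each byte with 0x36: e7⊕36=d1, 00⊕36=36, 00⊕36=36.

d13636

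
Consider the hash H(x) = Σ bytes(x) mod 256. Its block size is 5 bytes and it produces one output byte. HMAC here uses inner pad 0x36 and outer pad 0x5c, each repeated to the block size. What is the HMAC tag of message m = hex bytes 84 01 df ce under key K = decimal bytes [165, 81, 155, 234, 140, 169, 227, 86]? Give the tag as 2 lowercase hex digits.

0e

Key decimal bytes [165, 81, 155, 234, 140, 169, 227, 86] = a5 51 9b ea 8c a9 e3 56 is 8 bytes > B = 5, so hash it first: H(key) = e9, then zero-pad to 5 bytes: K' = e9 00 00 00 00.
K' ⊕ ipad = df 36 36 36 36.  K' ⊕ opad = b5 5c 5c 5c 5c.
Inner input = (K'⊕ipad) ∥ m = df 36 36 36 36 ∥ 84 01 df ce.
Inner hash: sum = 223+54+54+54+54+132+1+223+206 = 1001; mod 256 = 233 → e9.
Outer input = (K'⊕opad) ∥ inner = b5 5c 5c 5c 5c ∥ e9.
Outer hash (tag): sum = 181+92+92+92+92+233 = 782; mod 256 = 14 → 0e.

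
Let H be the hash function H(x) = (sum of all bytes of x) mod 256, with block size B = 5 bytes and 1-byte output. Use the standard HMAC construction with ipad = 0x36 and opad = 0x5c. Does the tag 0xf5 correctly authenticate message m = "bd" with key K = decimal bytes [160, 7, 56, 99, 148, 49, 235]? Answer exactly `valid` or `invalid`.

invalid

Key decimal bytes [160, 7, 56, 99, 148, 49, 235] = a0 07 38 63 94 31 eb is 7 bytes > B = 5, so hash it first: H(key) = f2, then zero-pad to 5 bytes: K' = f2 00 00 00 00.
K' ⊕ ipad = c4 36 36 36 36; K' ⊕ opad = ae 5c 5c 5c 5c.
Inner hash: sum = 196+54+54+54+54+98+100 = 610; mod 256 = 98 → 62.
Outer hash (recomputed tag): sum = 174+92+92+92+92+98 = 640; mod 256 = 128 → 80.
Recomputed tag = 80; claimed = f5 → mismatch.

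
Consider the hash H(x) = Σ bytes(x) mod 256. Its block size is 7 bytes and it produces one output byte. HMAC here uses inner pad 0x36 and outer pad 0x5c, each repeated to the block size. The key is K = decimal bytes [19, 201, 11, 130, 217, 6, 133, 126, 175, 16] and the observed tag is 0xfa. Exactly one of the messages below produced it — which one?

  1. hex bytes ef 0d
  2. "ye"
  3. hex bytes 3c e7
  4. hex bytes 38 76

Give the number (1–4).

1

Key decimal bytes [19, 201, 11, 130, 217, 6, 133, 126, 175, 16] = 13 c9 0b 82 d9 06 85 7e af 10 is 10 bytes > B = 7, so hash it first: H(key) = 0a, then zero-pad to 7 bytes: K' = 0a 00 00 00 00 00 00.
K' ⊕ ipad = 3c 36 36 36 36 36 36; K' ⊕ opad = 56 5c 5c 5c 5c 5c 5c.
m1: inner = H(3c 36 36 36 36 36 36 ef 0d) = 7c; tag = H(56 5c 5c 5c 5c 5c 5c 7c) = fa ← matches
m2: inner = H(3c 36 36 36 36 36 36 79 65) = 5e; tag = H(56 5c 5c 5c 5c 5c 5c 5e) = dc
m3: inner = H(3c 36 36 36 36 36 36 3c e7) = a3; tag = H(56 5c 5c 5c 5c 5c 5c a3) = 21
m4: inner = H(3c 36 36 36 36 36 36 38 76) = 2e; tag = H(56 5c 5c 5c 5c 5c 5c 2e) = ac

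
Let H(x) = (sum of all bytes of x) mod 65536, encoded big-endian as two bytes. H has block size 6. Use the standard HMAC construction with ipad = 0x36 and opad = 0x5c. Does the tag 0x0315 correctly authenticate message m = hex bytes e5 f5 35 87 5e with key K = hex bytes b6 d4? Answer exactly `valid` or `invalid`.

valid

Key hex bytes b6 d4 is 2 bytes ≤ B = 6; zero-pad to 6 bytes: K' = b6 d4 00 00 00 00.
K' ⊕ ipad = 80 e2 36 36 36 36; K' ⊕ opad = ea 88 5c 5c 5c 5c.
Inner hash: sum = 128+226+54+54+54+54+229+245+53+135+94 = 1326 → 05 2e.
Outer hash (recomputed tag): sum = 234+136+92+92+92+92+5+46 = 789 → 03 15.
Recomputed tag = 0315; claimed = 0315 → match.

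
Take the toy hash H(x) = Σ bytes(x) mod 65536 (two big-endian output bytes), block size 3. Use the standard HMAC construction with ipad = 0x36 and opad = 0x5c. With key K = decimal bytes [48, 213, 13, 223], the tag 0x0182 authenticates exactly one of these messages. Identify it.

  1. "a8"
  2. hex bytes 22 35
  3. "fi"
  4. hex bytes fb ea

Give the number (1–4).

Key decimal bytes [48, 213, 13, 223] = 30 d5 0d df is 4 bytes > B = 3, so hash it first: H(key) = 01 f1, then zero-pad to 3 bytes: K' = 01 f1 00.
K' ⊕ ipad = 37 c7 36; K' ⊕ opad = 5d ad 5c.
m1: inner = H(37 c7 36 61 38) = 01 cd; tag = H(5d ad 5c 01 cd) = 0234
m2: inner = H(37 c7 36 22 35) = 01 8b; tag = H(5d ad 5c 01 8b) = 01f2
m3: inner = H(37 c7 36 66 69) = 02 03; tag = H(5d ad 5c 02 03) = 016b
m4: inner = H(37 c7 36 fb ea) = 03 19; tag = H(5d ad 5c 03 19) = 0182 ← matches

4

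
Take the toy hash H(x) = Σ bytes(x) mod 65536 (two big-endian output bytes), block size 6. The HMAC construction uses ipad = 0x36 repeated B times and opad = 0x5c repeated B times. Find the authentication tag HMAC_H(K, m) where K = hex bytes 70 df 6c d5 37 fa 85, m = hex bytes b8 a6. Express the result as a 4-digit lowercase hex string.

Key hex bytes 70 df 6c d5 37 fa 85 is 7 bytes > B = 6, so hash it first: H(key) = 04 46, then zero-pad to 6 bytes: K' = 04 46 00 00 00 00.
K' ⊕ ipad = 32 70 36 36 36 36.  K' ⊕ opad = 58 1a 5c 5c 5c 5c.
Inner input = (K'⊕ipad) ∥ m = 32 70 36 36 36 36 ∥ b8 a6.
Inner hash: sum = 50+112+54+54+54+54+184+166 = 728 → 02 d8.
Outer input = (K'⊕opad) ∥ inner = 58 1a 5c 5c 5c 5c ∥ 02 d8.
Outer hash (tag): sum = 88+26+92+92+92+92+2+216 = 700 → 02 bc.

02bc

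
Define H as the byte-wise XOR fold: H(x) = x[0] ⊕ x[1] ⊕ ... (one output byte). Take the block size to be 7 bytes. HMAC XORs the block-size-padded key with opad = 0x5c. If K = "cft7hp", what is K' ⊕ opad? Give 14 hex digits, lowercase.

Key "cft7hp" = 63 66 74 37 68 70 is 6 bytes ≤ B = 7; zero-pad to 7 bytes: K' = 63 66 74 37 68 70 00.
XOR each byte with 0x5c: 63⊕5c=3f, 66⊕5c=3a, 74⊕5c=28, 37⊕5c=6b, 68⊕5c=34, 70⊕5c=2c, 00⊕5c=5c.

3f3a286b342c5c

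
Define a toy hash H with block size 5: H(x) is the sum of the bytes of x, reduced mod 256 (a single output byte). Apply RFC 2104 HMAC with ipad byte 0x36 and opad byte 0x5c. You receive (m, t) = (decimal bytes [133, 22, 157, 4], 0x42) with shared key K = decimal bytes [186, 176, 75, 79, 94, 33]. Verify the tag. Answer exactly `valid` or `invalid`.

invalid

Key decimal bytes [186, 176, 75, 79, 94, 33] = ba b0 4b 4f 5e 21 is 6 bytes > B = 5, so hash it first: H(key) = 83, then zero-pad to 5 bytes: K' = 83 00 00 00 00.
K' ⊕ ipad = b5 36 36 36 36; K' ⊕ opad = df 5c 5c 5c 5c.
Inner hash: sum = 181+54+54+54+54+133+22+157+4 = 713; mod 256 = 201 → c9.
Outer hash (recomputed tag): sum = 223+92+92+92+92+201 = 792; mod 256 = 24 → 18.
Recomputed tag = 18; claimed = 42 → mismatch.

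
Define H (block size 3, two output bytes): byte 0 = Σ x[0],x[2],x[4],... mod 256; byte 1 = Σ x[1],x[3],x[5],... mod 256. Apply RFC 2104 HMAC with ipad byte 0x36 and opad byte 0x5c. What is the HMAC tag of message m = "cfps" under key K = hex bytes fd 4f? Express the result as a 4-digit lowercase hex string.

Key hex bytes fd 4f is 2 bytes ≤ B = 3; zero-pad to 3 bytes: K' = fd 4f 00.
K' ⊕ ipad = cb 79 36.  K' ⊕ opad = a1 13 5c.
Inner input = (K'⊕ipad) ∥ m = cb 79 36 ∥ 63 66 70 73.
Inner hash: even-index sum = 474 mod 256 = 218; odd-index sum = 332 mod 256 = 76 → da 4c.
Outer input = (K'⊕opad) ∥ inner = a1 13 5c ∥ da 4c.
Outer hash (tag): even-index sum = 329 mod 256 = 73; odd-index sum = 237 mod 256 = 237 → 49 ed.

49ed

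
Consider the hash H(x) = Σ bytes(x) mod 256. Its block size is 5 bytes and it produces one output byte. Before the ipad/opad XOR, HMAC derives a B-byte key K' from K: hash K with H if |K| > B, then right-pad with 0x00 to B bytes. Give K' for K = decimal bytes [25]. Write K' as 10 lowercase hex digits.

1900000000

Key decimal bytes [25] = 19 is 1 byte ≤ B = 5; zero-pad to 5 bytes: K' = 19 00 00 00 00.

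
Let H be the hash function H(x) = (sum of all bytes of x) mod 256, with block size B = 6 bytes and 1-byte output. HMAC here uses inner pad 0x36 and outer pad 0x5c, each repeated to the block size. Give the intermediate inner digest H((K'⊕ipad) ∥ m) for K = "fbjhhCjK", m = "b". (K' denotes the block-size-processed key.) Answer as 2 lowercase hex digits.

Key "fbjhhCjK" = 66 62 6a 68 68 43 6a 4b is 8 bytes > B = 6, so hash it first: H(key) = fa, then zero-pad to 6 bytes: K' = fa 00 00 00 00 00.
K' ⊕ ipad = cc 36 36 36 36 36.
Inner input = cc 36 36 36 36 36 ∥ 62.
Inner hash: sum = 204+54+54+54+54+54+98 = 572; mod 256 = 60 → 3c.

3c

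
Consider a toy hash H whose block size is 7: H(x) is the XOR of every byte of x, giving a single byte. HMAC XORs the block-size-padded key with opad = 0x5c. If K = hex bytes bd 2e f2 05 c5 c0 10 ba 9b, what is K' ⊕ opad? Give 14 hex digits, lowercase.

0c5c5c5c5c5c5c

Key hex bytes bd 2e f2 05 c5 c0 10 ba 9b is 9 bytes > B = 7, so hash it first: H(key) = 50, then zero-pad to 7 bytes: K' = 50 00 00 00 00 00 00.
XOR each byte with 0x5c: 50⊕5c=0c, 00⊕5c=5c, 00⊕5c=5c, 00⊕5c=5c, 00⊕5c=5c, 00⊕5c=5c, 00⊕5c=5c.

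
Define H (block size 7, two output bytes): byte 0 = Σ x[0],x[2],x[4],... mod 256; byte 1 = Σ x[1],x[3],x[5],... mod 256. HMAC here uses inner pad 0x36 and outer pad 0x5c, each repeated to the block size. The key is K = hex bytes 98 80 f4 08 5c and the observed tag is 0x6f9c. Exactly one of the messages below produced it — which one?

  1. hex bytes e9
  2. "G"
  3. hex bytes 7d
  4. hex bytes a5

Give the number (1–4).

Key hex bytes 98 80 f4 08 5c is 5 bytes ≤ B = 7; zero-pad to 7 bytes: K' = 98 80 f4 08 5c 00 00.
K' ⊕ ipad = ae b6 c2 3e 6a 36 36; K' ⊕ opad = c4 dc a8 54 00 5c 5c.
m1: inner = H(ae b6 c2 3e 6a 36 36 e9) = 10 13; tag = H(c4 dc a8 54 00 5c 5c 10 13) = db9c
m2: inner = H(ae b6 c2 3e 6a 36 36 47) = 10 71; tag = H(c4 dc a8 54 00 5c 5c 10 71) = 399c
m3: inner = H(ae b6 c2 3e 6a 36 36 7d) = 10 a7; tag = H(c4 dc a8 54 00 5c 5c 10 a7) = 6f9c ← matches
m4: inner = H(ae b6 c2 3e 6a 36 36 a5) = 10 cf; tag = H(c4 dc a8 54 00 5c 5c 10 cf) = 979c

3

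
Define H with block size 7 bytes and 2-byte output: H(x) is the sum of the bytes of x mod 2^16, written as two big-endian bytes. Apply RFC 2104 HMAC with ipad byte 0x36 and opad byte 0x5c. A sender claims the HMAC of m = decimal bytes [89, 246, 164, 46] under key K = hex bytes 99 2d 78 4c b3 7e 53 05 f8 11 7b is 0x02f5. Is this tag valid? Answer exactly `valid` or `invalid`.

valid

Key hex bytes 99 2d 78 4c b3 7e 53 05 f8 11 7b is 11 bytes > B = 7, so hash it first: H(key) = 04 97, then zero-pad to 7 bytes: K' = 04 97 00 00 00 00 00.
K' ⊕ ipad = 32 a1 36 36 36 36 36; K' ⊕ opad = 58 cb 5c 5c 5c 5c 5c.
Inner hash: sum = 50+161+54+54+54+54+54+89+246+164+46 = 1026 → 04 02.
Outer hash (recomputed tag): sum = 88+203+92+92+92+92+92+4+2 = 757 → 02 f5.
Recomputed tag = 02f5; claimed = 02f5 → match.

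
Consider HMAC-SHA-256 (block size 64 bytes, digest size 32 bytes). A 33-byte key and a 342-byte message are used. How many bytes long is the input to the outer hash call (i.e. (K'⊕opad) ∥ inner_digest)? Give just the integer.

96

Key is 33 ≤ 64 bytes, zero-padded: |K'| = 64.
Outer input = (K'⊕opad) ∥ H(inner) → 64 + 32 = 96 bytes.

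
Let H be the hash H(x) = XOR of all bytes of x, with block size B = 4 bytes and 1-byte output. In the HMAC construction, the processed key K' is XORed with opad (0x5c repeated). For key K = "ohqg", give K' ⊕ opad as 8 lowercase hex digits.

33342d3b

Key "ohqg" = 6f 68 71 67 is exactly B = 4 bytes: K' = 6f 68 71 67.
XOR each byte with 0x5c: 6f⊕5c=33, 68⊕5c=34, 71⊕5c=2d, 67⊕5c=3b.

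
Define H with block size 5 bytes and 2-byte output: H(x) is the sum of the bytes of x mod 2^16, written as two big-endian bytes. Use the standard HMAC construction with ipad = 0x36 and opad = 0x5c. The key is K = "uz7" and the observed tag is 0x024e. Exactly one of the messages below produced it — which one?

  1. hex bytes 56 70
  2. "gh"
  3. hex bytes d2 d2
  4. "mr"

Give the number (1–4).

4

Key "uz7" = 75 7a 37 is 3 bytes ≤ B = 5; zero-pad to 5 bytes: K' = 75 7a 37 00 00.
K' ⊕ ipad = 43 4c 01 36 36; K' ⊕ opad = 29 26 6b 5c 5c.
m1: inner = H(43 4c 01 36 36 56 70) = 01 c2; tag = H(29 26 6b 5c 5c 01 c2) = 0235
m2: inner = H(43 4c 01 36 36 67 68) = 01 cb; tag = H(29 26 6b 5c 5c 01 cb) = 023e
m3: inner = H(43 4c 01 36 36 d2 d2) = 02 a0; tag = H(29 26 6b 5c 5c 02 a0) = 0214
m4: inner = H(43 4c 01 36 36 6d 72) = 01 db; tag = H(29 26 6b 5c 5c 01 db) = 024e ← matches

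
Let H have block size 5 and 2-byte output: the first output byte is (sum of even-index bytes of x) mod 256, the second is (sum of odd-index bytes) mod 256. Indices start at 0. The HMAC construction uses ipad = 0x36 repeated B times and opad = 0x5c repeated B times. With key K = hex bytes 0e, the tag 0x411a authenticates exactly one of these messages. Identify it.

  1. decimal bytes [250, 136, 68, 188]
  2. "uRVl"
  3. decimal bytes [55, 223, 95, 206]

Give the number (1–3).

Key hex bytes 0e is 1 byte ≤ B = 5; zero-pad to 5 bytes: K' = 0e 00 00 00 00.
K' ⊕ ipad = 38 36 36 36 36; K' ⊕ opad = 52 5c 5c 5c 5c.
m1: inner = H(38 36 36 36 36 fa 88 44 bc) = e8 aa; tag = H(52 5c 5c 5c 5c e8 aa) = b4a0
m2: inner = H(38 36 36 36 36 75 52 56 6c) = 62 37; tag = H(52 5c 5c 5c 5c 62 37) = 411a ← matches
m3: inner = H(38 36 36 36 36 37 df 5f ce) = 51 02; tag = H(52 5c 5c 5c 5c 51 02) = 0c09

2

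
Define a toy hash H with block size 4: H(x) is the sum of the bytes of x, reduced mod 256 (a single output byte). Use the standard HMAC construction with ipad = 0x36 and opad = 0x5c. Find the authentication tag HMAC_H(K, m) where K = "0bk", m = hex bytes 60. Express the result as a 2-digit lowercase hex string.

8a

Key "0bk" = 30 62 6b is 3 bytes ≤ B = 4; zero-pad to 4 bytes: K' = 30 62 6b 00.
K' ⊕ ipad = 06 54 5d 36.  K' ⊕ opad = 6c 3e 37 5c.
Inner input = (K'⊕ipad) ∥ m = 06 54 5d 36 ∥ 60.
Inner hash: sum = 6+84+93+54+96 = 333; mod 256 = 77 → 4d.
Outer input = (K'⊕opad) ∥ inner = 6c 3e 37 5c ∥ 4d.
Outer hash (tag): sum = 108+62+55+92+77 = 394; mod 256 = 138 → 8a.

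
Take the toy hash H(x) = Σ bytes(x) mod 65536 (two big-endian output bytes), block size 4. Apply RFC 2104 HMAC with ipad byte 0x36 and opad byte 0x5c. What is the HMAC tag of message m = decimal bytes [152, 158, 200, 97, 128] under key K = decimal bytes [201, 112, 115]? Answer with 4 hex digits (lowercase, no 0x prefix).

01ef

Key decimal bytes [201, 112, 115] = c9 70 73 is 3 bytes ≤ B = 4; zero-pad to 4 bytes: K' = c9 70 73 00.
K' ⊕ ipad = ff 46 45 36.  K' ⊕ opad = 95 2c 2f 5c.
Inner input = (K'⊕ipad) ∥ m = ff 46 45 36 ∥ 98 9e c8 61 80.
Inner hash: sum = 255+70+69+54+152+158+200+97+128 = 1183 → 04 9f.
Outer input = (K'⊕opad) ∥ inner = 95 2c 2f 5c ∥ 04 9f.
Outer hash (tag): sum = 149+44+47+92+4+159 = 495 → 01 ef.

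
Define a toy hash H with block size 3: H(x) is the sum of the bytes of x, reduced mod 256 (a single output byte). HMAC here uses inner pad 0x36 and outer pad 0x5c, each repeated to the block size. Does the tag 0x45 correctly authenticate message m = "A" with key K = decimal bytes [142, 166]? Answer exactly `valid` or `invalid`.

Key decimal bytes [142, 166] = 8e a6 is 2 bytes ≤ B = 3; zero-pad to 3 bytes: K' = 8e a6 00.
K' ⊕ ipad = b8 90 36; K' ⊕ opad = d2 fa 5c.
Inner hash: sum = 184+144+54+65 = 447; mod 256 = 191 → bf.
Outer hash (recomputed tag): sum = 210+250+92+191 = 743; mod 256 = 231 → e7.
Recomputed tag = e7; claimed = 45 → mismatch.

invalid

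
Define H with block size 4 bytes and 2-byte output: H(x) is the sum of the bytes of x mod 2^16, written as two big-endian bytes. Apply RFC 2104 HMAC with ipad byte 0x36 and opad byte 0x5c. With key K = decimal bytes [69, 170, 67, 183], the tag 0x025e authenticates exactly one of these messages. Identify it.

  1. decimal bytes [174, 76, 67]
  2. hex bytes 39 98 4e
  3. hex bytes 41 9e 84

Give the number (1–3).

Key decimal bytes [69, 170, 67, 183] = 45 aa 43 b7 is exactly B = 4 bytes: K' = 45 aa 43 b7.
K' ⊕ ipad = 73 9c 75 81; K' ⊕ opad = 19 f6 1f eb.
m1: inner = H(73 9c 75 81 ae 4c 43) = 03 42; tag = H(19 f6 1f eb 03 42) = 025e ← matches
m2: inner = H(73 9c 75 81 39 98 4e) = 03 24; tag = H(19 f6 1f eb 03 24) = 0240
m3: inner = H(73 9c 75 81 41 9e 84) = 03 68; tag = H(19 f6 1f eb 03 68) = 0284

1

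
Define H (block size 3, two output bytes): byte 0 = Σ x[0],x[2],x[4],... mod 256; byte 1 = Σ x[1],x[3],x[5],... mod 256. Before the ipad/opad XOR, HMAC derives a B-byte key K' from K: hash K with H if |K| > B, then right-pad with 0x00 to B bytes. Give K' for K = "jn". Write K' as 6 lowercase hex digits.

6a6e00

Key "jn" = 6a 6e is 2 bytes ≤ B = 3; zero-pad to 3 bytes: K' = 6a 6e 00.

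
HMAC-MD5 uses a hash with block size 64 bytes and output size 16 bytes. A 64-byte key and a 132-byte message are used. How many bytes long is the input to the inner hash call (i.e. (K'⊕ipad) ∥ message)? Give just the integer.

Key is 64 ≤ 64 bytes, zero-padded: |K'| = 64.
Inner input = (K'⊕ipad) ∥ m → 64 + 132 = 196 bytes.

196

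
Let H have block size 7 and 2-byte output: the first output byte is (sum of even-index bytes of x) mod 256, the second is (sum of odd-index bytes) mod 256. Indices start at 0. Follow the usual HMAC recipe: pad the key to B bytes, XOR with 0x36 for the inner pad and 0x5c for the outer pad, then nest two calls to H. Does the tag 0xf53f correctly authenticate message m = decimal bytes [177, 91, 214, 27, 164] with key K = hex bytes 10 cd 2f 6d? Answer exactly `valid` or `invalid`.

Key hex bytes 10 cd 2f 6d is 4 bytes ≤ B = 7; zero-pad to 7 bytes: K' = 10 cd 2f 6d 00 00 00.
K' ⊕ ipad = 26 fb 19 5b 36 36 36; K' ⊕ opad = 4c 91 73 31 5c 5c 5c.
Inner hash: even-index sum = 289 mod 256 = 33; odd-index sum = 951 mod 256 = 183 → 21 b7.
Outer hash (recomputed tag): even-index sum = 558 mod 256 = 46; odd-index sum = 319 mod 256 = 63 → 2e 3f.
Recomputed tag = 2e3f; claimed = f53f → mismatch.

invalid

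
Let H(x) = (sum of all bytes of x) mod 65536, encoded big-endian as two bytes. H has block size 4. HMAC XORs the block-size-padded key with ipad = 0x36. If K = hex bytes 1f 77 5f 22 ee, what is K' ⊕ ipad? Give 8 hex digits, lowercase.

Key hex bytes 1f 77 5f 22 ee is 5 bytes > B = 4, so hash it first: H(key) = 02 05, then zero-pad to 4 bytes: K' = 02 05 00 00.
XOR each byte with 0x36: 02⊕36=34, 05⊕36=33, 00⊕36=36, 00⊕36=36.

34333636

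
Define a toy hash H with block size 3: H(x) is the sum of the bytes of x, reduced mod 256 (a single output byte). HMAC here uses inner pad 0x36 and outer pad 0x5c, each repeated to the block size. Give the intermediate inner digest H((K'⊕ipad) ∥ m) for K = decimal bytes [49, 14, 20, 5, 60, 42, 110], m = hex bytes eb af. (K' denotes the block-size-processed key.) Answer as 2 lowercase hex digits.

Key decimal bytes [49, 14, 20, 5, 60, 42, 110] = 31 0e 14 05 3c 2a 6e is 7 bytes > B = 3, so hash it first: H(key) = 2c, then zero-pad to 3 bytes: K' = 2c 00 00.
K' ⊕ ipad = 1a 36 36.
Inner input = 1a 36 36 ∥ eb af.
Inner hash: sum = 26+54+54+235+175 = 544; mod 256 = 32 → 20.

20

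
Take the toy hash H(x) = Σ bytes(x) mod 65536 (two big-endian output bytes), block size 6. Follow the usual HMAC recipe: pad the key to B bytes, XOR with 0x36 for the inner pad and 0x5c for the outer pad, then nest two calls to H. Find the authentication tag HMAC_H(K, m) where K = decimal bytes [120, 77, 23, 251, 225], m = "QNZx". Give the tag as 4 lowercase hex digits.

Key decimal bytes [120, 77, 23, 251, 225] = 78 4d 17 fb e1 is 5 bytes ≤ B = 6; zero-pad to 6 bytes: K' = 78 4d 17 fb e1 00.
K' ⊕ ipad = 4e 7b 21 cd d7 36.  K' ⊕ opad = 24 11 4b a7 bd 5c.
Inner input = (K'⊕ipad) ∥ m = 4e 7b 21 cd d7 36 ∥ 51 4e 5a 78.
Inner hash: sum = 78+123+33+205+215+54+81+78+90+120 = 1077 → 04 35.
Outer input = (K'⊕opad) ∥ inner = 24 11 4b a7 bd 5c ∥ 04 35.
Outer hash (tag): sum = 36+17+75+167+189+92+4+53 = 633 → 02 79.

0279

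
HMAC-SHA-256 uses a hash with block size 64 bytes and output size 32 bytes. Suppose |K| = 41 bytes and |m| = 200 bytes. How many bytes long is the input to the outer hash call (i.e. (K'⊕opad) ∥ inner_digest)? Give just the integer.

96

Key is 41 ≤ 64 bytes, zero-padded: |K'| = 64.
Outer input = (K'⊕opad) ∥ H(inner) → 64 + 32 = 96 bytes.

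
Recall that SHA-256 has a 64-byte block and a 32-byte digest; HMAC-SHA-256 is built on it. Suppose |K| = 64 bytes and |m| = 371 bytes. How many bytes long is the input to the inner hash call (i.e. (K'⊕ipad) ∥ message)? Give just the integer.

435

Key is 64 ≤ 64 bytes, zero-padded: |K'| = 64.
Inner input = (K'⊕ipad) ∥ m → 64 + 371 = 435 bytes.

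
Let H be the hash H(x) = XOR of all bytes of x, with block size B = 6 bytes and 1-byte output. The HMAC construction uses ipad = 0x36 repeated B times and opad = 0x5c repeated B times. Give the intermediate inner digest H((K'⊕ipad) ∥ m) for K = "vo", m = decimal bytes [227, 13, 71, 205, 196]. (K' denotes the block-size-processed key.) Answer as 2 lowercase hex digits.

Key "vo" = 76 6f is 2 bytes ≤ B = 6; zero-pad to 6 bytes: K' = 76 6f 00 00 00 00.
K' ⊕ ipad = 40 59 36 36 36 36.
Inner input = 40 59 36 36 36 36 ∥ e3 0d 47 cd c4.
Inner hash: XOR 40⊕59⊕36⊕36⊕36⊕36⊕e3⊕0d⊕47⊕cd⊕c4 = b9.

b9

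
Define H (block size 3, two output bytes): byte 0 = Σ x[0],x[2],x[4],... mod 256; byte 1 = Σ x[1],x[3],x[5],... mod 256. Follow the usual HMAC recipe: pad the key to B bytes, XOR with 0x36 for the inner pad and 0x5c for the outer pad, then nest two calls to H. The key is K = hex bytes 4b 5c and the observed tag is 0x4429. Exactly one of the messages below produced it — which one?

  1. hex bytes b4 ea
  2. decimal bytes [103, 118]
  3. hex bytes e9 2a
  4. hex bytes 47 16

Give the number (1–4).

Key hex bytes 4b 5c is 2 bytes ≤ B = 3; zero-pad to 3 bytes: K' = 4b 5c 00.
K' ⊕ ipad = 7d 6a 36; K' ⊕ opad = 17 00 5c.
m1: inner = H(7d 6a 36 b4 ea) = 9d 1e; tag = H(17 00 5c 9d 1e) = 919d
m2: inner = H(7d 6a 36 67 76) = 29 d1; tag = H(17 00 5c 29 d1) = 4429 ← matches
m3: inner = H(7d 6a 36 e9 2a) = dd 53; tag = H(17 00 5c dd 53) = c6dd
m4: inner = H(7d 6a 36 47 16) = c9 b1; tag = H(17 00 5c c9 b1) = 24c9

2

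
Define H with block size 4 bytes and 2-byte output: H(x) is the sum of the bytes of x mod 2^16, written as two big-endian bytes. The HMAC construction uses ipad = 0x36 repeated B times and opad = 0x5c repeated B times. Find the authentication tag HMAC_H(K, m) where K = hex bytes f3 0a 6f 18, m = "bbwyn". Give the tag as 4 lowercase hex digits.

Key hex bytes f3 0a 6f 18 is exactly B = 4 bytes: K' = f3 0a 6f 18.
K' ⊕ ipad = c5 3c 59 2e.  K' ⊕ opad = af 56 33 44.
Inner input = (K'⊕ipad) ∥ m = c5 3c 59 2e ∥ 62 62 77 79 6e.
Inner hash: sum = 197+60+89+46+98+98+119+121+110 = 938 → 03 aa.
Outer input = (K'⊕opad) ∥ inner = af 56 33 44 ∥ 03 aa.
Outer hash (tag): sum = 175+86+51+68+3+170 = 553 → 02 29.

0229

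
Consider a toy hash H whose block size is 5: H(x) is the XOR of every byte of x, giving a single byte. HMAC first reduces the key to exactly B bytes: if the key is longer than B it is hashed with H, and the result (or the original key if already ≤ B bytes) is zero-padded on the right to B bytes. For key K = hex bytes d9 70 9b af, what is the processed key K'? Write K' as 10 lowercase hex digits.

d9709baf00

Key hex bytes d9 70 9b af is 4 bytes ≤ B = 5; zero-pad to 5 bytes: K' = d9 70 9b af 00.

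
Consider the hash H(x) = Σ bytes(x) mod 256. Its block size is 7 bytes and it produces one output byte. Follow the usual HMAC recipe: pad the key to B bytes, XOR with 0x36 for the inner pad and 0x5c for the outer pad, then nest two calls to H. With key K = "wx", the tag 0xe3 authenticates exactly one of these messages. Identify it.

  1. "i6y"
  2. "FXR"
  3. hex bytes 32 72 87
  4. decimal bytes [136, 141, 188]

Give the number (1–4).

Key "wx" = 77 78 is 2 bytes ≤ B = 7; zero-pad to 7 bytes: K' = 77 78 00 00 00 00 00.
K' ⊕ ipad = 41 4e 36 36 36 36 36; K' ⊕ opad = 2b 24 5c 5c 5c 5c 5c.
m1: inner = H(41 4e 36 36 36 36 36 69 36 79) = b5; tag = H(2b 24 5c 5c 5c 5c 5c b5) = d0
m2: inner = H(41 4e 36 36 36 36 36 46 58 52) = 8d; tag = H(2b 24 5c 5c 5c 5c 5c 8d) = a8
m3: inner = H(41 4e 36 36 36 36 36 32 72 87) = c8; tag = H(2b 24 5c 5c 5c 5c 5c c8) = e3 ← matches
m4: inner = H(41 4e 36 36 36 36 36 88 8d bc) = 6e; tag = H(2b 24 5c 5c 5c 5c 5c 6e) = 89

3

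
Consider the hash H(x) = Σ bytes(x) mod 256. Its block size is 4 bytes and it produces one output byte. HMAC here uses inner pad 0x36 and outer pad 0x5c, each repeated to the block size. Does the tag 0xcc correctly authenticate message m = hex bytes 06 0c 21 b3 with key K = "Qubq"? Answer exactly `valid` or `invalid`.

Key "Qubq" = 51 75 62 71 is exactly B = 4 bytes: K' = 51 75 62 71.
K' ⊕ ipad = 67 43 54 47; K' ⊕ opad = 0d 29 3e 2d.
Inner hash: sum = 103+67+84+71+6+12+33+179 = 555; mod 256 = 43 → 2b.
Outer hash (recomputed tag): sum = 13+41+62+45+43 = 204 → cc.
Recomputed tag = cc; claimed = cc → match.

valid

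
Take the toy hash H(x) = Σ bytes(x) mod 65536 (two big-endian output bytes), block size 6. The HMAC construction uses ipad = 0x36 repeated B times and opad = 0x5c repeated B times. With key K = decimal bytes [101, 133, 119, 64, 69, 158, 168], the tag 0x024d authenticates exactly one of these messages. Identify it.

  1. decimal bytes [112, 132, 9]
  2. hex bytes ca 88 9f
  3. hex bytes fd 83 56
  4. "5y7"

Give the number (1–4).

4

Key decimal bytes [101, 133, 119, 64, 69, 158, 168] = 65 85 77 40 45 9e a8 is 7 bytes > B = 6, so hash it first: H(key) = 03 2c, then zero-pad to 6 bytes: K' = 03 2c 00 00 00 00.
K' ⊕ ipad = 35 1a 36 36 36 36; K' ⊕ opad = 5f 70 5c 5c 5c 5c.
m1: inner = H(35 1a 36 36 36 36 70 84 09) = 02 24; tag = H(5f 70 5c 5c 5c 5c 02 24) = 0265
m2: inner = H(35 1a 36 36 36 36 ca 88 9f) = 03 18; tag = H(5f 70 5c 5c 5c 5c 03 18) = 025a
m3: inner = H(35 1a 36 36 36 36 fd 83 56) = 02 fd; tag = H(5f 70 5c 5c 5c 5c 02 fd) = 033e
m4: inner = H(35 1a 36 36 36 36 35 79 37) = 02 0c; tag = H(5f 70 5c 5c 5c 5c 02 0c) = 024d ← matches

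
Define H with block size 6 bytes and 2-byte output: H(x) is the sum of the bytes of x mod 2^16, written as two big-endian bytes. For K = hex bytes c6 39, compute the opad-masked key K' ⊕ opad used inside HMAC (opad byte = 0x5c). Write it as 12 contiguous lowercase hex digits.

9a655c5c5c5c

Key hex bytes c6 39 is 2 bytes ≤ B = 6; zero-pad to 6 bytes: K' = c6 39 00 00 00 00.
XOR each byte with 0x5c: c6⊕5c=9a, 39⊕5c=65, 00⊕5c=5c, 00⊕5c=5c, 00⊕5c=5c, 00⊕5c=5c.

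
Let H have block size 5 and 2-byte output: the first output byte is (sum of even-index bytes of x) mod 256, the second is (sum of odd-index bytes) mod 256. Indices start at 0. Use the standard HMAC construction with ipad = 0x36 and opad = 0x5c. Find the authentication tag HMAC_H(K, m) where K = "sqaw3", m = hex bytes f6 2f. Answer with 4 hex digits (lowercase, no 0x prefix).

Key "sqaw3" = 73 71 61 77 33 is exactly B = 5 bytes: K' = 73 71 61 77 33.
K' ⊕ ipad = 45 47 57 41 05.  K' ⊕ opad = 2f 2d 3d 2b 6f.
Inner input = (K'⊕ipad) ∥ m = 45 47 57 41 05 ∥ f6 2f.
Inner hash: even-index sum = 208 mod 256 = 208; odd-index sum = 382 mod 256 = 126 → d0 7e.
Outer input = (K'⊕opad) ∥ inner = 2f 2d 3d 2b 6f ∥ d0 7e.
Outer hash (tag): even-index sum = 345 mod 256 = 89; odd-index sum = 296 mod 256 = 40 → 59 28.

5928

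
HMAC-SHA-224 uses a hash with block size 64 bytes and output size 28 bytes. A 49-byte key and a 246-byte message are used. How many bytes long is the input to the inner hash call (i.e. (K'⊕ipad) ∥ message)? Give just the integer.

Key is 49 ≤ 64 bytes, zero-padded: |K'| = 64.
Inner input = (K'⊕ipad) ∥ m → 64 + 246 = 310 bytes.

310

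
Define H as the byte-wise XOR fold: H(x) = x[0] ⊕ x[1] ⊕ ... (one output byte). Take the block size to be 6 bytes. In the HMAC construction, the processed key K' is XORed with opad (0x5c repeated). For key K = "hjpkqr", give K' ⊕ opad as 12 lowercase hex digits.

Key "hjpkqr" = 68 6a 70 6b 71 72 is exactly B = 6 bytes: K' = 68 6a 70 6b 71 72.
XOR each byte with 0x5c: 68⊕5c=34, 6a⊕5c=36, 70⊕5c=2c, 6b⊕5c=37, 71⊕5c=2d, 72⊕5c=2e.

34362c372d2e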